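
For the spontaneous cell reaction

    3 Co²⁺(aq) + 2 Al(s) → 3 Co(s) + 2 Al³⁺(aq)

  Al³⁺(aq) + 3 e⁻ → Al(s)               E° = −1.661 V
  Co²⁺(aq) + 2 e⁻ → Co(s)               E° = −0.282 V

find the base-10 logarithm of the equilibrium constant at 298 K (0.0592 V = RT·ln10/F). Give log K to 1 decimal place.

log K = 139.8

The Co²⁺/Co couple is reduced (cathode); E°cell = −0.282 − (−1.661) = +1.379 V with n = 6.
At equilibrium E = 0, so log K = nE°cell / 0.0592 = (6)(+1.379) / 0.0592 = 139.8.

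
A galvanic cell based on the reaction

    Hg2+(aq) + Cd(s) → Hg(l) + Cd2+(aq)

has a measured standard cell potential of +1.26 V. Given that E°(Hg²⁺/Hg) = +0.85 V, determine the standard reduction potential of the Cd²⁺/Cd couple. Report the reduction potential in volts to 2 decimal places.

−0.41 V

In the reaction as written the Hg²⁺/Hg couple is reduced (cathode) and Cd²⁺/Cd is oxidized (anode), so E°cell = E°(Hg²⁺/Hg) − E°(Cd²⁺/Cd).
E°(Cd²⁺/Cd) = E°(cathode) − E°cell = +0.85 − (+1.26) = −0.41 V.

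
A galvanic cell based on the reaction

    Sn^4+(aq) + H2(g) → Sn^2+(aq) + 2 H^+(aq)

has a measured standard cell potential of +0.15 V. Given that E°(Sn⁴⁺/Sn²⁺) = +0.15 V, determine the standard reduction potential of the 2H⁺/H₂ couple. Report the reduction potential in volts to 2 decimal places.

In the reaction as written the Sn⁴⁺/Sn²⁺ couple is reduced (cathode) and 2H⁺/H₂ is oxidized (anode), so E°cell = E°(Sn⁴⁺/Sn²⁺) − E°(2H⁺/H₂).
E°(2H⁺/H₂) = E°(cathode) − E°cell = +0.15 − (+0.15) = +0.00 V.

+0.00 V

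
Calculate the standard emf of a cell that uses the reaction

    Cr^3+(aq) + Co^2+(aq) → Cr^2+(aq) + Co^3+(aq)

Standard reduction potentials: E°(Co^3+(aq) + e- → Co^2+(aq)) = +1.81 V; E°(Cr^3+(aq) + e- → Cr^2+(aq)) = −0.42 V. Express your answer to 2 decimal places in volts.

Cr^3+(aq) gains electrons, so the Cr³⁺/Cr²⁺ couple is the cathode; the Co³⁺/Co²⁺ couple is the anode.
E°cell = E°(cathode) − E°(anode) = −0.42 − (+1.81) = −2.23 V.

−2.23 V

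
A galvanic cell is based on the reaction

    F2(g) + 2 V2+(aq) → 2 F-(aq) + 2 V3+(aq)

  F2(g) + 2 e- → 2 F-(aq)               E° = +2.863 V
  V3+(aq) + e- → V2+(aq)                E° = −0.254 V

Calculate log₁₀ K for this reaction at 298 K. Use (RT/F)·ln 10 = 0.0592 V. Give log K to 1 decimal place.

log K = 105.3

The F₂/F⁻ couple is reduced (cathode); E°cell = +2.863 − (−0.254) = +3.117 V with n = 2.
At equilibrium E = 0, so log K = nE°cell / 0.0592 = (2)(+3.117) / 0.0592 = 105.3.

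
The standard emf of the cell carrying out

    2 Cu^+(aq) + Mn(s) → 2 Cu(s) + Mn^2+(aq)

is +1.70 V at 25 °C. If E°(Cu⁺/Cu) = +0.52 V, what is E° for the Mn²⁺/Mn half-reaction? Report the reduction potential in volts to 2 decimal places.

In the reaction as written the Cu⁺/Cu couple is reduced (cathode) and Mn²⁺/Mn is oxidized (anode), so E°cell = E°(Cu⁺/Cu) − E°(Mn²⁺/Mn).
E°(Mn²⁺/Mn) = E°(cathode) − E°cell = +0.52 − (+1.70) = −1.18 V.

−1.18 V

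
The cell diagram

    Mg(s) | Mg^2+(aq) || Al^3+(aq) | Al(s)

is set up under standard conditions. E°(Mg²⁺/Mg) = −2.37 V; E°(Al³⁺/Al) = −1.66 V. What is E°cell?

+0.71 V

By convention the left-hand electrode in cell notation is the anode (oxidation) and the right-hand electrode is the cathode (reduction).
E°cell = E°(right) − E°(left) = −1.66 − (−2.37) = +0.71 V.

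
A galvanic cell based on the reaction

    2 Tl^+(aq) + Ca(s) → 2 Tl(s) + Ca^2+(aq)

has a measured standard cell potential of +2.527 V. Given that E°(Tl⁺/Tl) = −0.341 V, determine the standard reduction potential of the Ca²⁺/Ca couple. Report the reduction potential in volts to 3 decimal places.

−2.868 V

In the reaction as written the Tl⁺/Tl couple is reduced (cathode) and Ca²⁺/Ca is oxidized (anode), so E°cell = E°(Tl⁺/Tl) − E°(Ca²⁺/Ca).
E°(Ca²⁺/Ca) = E°(cathode) − E°cell = −0.341 − (+2.527) = −2.868 V.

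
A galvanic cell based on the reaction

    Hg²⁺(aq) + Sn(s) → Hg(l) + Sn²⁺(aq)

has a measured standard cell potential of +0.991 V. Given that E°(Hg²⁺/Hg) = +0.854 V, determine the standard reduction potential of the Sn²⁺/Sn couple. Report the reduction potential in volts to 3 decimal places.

−0.137 V

In the reaction as written the Hg²⁺/Hg couple is reduced (cathode) and Sn²⁺/Sn is oxidized (anode), so E°cell = E°(Hg²⁺/Hg) − E°(Sn²⁺/Sn).
E°(Sn²⁺/Sn) = E°(cathode) − E°cell = +0.854 − (+0.991) = −0.137 V.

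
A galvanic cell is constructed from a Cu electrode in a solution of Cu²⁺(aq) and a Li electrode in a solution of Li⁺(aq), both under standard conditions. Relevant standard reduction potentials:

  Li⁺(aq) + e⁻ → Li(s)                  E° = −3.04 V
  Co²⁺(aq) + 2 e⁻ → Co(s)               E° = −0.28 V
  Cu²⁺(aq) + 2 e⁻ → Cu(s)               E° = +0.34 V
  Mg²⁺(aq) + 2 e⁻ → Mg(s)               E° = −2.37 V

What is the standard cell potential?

The Cu²⁺/Cu couple has the higher E°, so Cu ion is reduced (cathode) and Li is oxidized (anode).
E°cell = E°(cathode) − E°(anode) = +0.34 − (−3.04) = +3.38 V.

+3.38 V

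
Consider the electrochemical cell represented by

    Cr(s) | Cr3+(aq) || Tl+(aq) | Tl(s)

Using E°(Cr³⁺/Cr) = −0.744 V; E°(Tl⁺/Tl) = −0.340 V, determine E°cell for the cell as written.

+0.404 V

By convention the left-hand electrode in cell notation is the anode (oxidation) and the right-hand electrode is the cathode (reduction).
E°cell = E°(right) − E°(left) = −0.340 − (−0.744) = +0.404 V.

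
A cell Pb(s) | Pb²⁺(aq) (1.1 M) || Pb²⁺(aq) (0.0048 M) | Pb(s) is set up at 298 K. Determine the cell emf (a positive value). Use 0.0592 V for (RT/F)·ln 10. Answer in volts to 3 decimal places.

For a concentration cell E°cell = 0, since both electrodes use the same couple.
The compartment with the higher Pb²⁺(aq) concentration (1.1 M) acts as the cathode; ions are reduced there and produced at the dilute (0.0048 M) anode.
With n = 2, Ecell = −(0.0592/2)·log([dilute]/[conc]) = −(0.0592/2)·log(0.0048/1.1) = +0.070 V.

0.070 V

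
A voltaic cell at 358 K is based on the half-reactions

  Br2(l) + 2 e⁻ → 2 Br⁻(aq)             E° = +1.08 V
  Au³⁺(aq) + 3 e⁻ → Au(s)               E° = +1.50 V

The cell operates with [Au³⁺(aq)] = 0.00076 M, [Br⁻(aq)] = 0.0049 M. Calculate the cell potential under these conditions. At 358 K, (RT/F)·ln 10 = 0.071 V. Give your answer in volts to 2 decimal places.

+0.18 V

Since E°(Au³⁺/Au) > E°(Br₂/Br⁻), Au³⁺/Au serves as the cathode.
E°cell = +1.50 − (+1.08) = +0.42 V, with n = 6 electrons transferred.
For the overall reaction 2 Au³⁺(aq) + 6 Br⁻(aq) → 2 Au(s) + 3 Br2(l), Q = 1 / ([Au³⁺(aq)]^2·[Br⁻(aq)]^6) = 1.25×10^20, giving log Q = 20.097.
Applying E = E° − (RT ln10/nF)·log Q gives +0.42 − (0.071/6)(20.097) = +0.18 V.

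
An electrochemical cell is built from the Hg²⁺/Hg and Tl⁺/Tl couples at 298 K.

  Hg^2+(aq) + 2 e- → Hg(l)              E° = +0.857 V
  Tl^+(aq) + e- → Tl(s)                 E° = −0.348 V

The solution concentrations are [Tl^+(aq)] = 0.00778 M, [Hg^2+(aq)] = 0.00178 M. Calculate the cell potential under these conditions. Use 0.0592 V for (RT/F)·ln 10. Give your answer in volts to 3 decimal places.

+1.248 V

Hg²⁺/Hg is reduced (cathode, E° = +0.857 V) and Tl⁺/Tl is oxidized (anode).
E°cell = +0.857 − (−0.348) = +1.205 V, with n = 2 electrons transferred.
Balancing gives Hg^2+(aq) + 2 Tl(s) → Hg(l) + 2 Tl^+(aq); hence Q = [Tl^+(aq)]^2 / [Hg^2+(aq)] = 0.034 (log Q = −1.468).
By the Nernst equation, E = +1.205 − (0.0592/2)·(−1.468) = +1.248 V.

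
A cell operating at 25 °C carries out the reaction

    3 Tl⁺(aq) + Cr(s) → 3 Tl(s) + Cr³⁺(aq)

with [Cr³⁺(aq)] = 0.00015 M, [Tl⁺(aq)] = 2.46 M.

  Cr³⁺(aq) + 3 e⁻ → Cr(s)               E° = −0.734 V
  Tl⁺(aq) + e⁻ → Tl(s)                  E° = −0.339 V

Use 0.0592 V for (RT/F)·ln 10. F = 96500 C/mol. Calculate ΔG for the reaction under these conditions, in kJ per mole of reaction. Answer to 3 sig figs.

−143 kJ/mol

E°cell = −0.339 − (−0.734) = +0.395 V; the balanced reaction transfers n = 3 electrons.
Here Q = [Cr³⁺(aq)] / [Tl⁺(aq)]^3 = 1.01×10^−5 (log Q = −4.997), giving E = +0.395 − (0.0592/3)·(−4.997) = +0.4936 V.
ΔG = −nFE = −(3)(96500)(+0.4936) J/mol = −143 kJ/mol.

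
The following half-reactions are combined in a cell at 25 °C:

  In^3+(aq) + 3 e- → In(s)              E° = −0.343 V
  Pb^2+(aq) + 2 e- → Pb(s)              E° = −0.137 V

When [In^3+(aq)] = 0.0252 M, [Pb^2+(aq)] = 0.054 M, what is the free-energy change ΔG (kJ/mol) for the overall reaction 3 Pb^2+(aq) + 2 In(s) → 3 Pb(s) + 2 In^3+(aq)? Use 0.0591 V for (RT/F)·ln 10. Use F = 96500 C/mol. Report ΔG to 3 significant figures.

E°cell = −0.137 − (−0.343) = +0.206 V; the balanced reaction transfers n = 6 electrons.
Here Q = [In^3+(aq)]^2 / [Pb^2+(aq)]^3 = 4.03 (log Q = 0.606), giving E = +0.206 − (0.0591/6)·(0.606) = +0.2000 V.
ΔG = −nFE = −(6)(96500)(+0.2000) J/mol = −116 kJ/mol.

−116 kJ/mol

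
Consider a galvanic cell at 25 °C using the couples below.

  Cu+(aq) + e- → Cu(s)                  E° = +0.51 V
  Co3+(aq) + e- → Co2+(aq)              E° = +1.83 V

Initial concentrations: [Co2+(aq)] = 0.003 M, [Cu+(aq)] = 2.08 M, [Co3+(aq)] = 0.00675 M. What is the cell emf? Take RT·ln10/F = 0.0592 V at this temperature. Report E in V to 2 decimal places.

Co³⁺/Co²⁺ is reduced (cathode, E° = +1.83 V) and Cu⁺/Cu is oxidized (anode).
E°cell = E°cat − E°an = +1.83 − (+0.51) = +1.32 V; n = 1.
Balancing gives Co3+(aq) + Cu(s) → Co2+(aq) + Cu+(aq); hence Q = ([Co2+(aq)]·[Cu+(aq)]) / [Co3+(aq)] = 0.924 (log Q = −0.034).
By the Nernst equation, E = +1.32 − (0.0592/1)·(−0.034) = +1.32 V.

+1.32 V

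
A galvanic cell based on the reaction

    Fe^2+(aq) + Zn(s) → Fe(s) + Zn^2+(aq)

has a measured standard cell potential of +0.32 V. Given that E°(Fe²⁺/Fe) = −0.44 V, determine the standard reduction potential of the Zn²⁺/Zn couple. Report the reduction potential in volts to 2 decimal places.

−0.76 V

In the reaction as written the Fe²⁺/Fe couple is reduced (cathode) and Zn²⁺/Zn is oxidized (anode), so E°cell = E°(Fe²⁺/Fe) − E°(Zn²⁺/Zn).
E°(Zn²⁺/Zn) = E°(cathode) − E°cell = −0.44 − (+0.32) = −0.76 V.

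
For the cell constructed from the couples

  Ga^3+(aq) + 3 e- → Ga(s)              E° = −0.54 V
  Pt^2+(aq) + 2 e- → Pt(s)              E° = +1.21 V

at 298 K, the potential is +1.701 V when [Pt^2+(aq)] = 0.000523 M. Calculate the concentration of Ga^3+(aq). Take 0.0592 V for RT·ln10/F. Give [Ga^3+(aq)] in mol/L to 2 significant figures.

With Pt²⁺/Pt at the cathode and Ga³⁺/Ga at the anode, E°cell = +1.21 − (−0.54) = +1.75 V (n = 6).
From the Nernst equation, log Q = n(E° − E)/0.0592 = 6·(+1.75 − (+1.701))/0.0592 = 4.966.
Balancing electrons gives 3 Pt^2+(aq) + 2 Ga(s) → 3 Pt(s) + 2 Ga^3+(aq); thus Q = [Ga^3+(aq)]^2 / [Pt^2+(aq)]^3.
Isolating [Ga^3+(aq)] in Q = 10^{4.966} yields log [Ga^3+(aq)] = −2.439, i.e. 0.0036 M.

0.0036 M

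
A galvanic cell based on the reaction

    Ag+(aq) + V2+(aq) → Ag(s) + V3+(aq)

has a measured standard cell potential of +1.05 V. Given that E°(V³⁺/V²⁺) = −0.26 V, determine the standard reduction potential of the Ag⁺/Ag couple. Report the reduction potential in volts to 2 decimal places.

+0.79 V

In the reaction as written the Ag⁺/Ag couple is reduced (cathode) and V³⁺/V²⁺ is oxidized (anode), so E°cell = E°(Ag⁺/Ag) − E°(V³⁺/V²⁺).
E°(Ag⁺/Ag) = E°cell + E°(anode) = +1.05 + (−0.26) = +0.79 V.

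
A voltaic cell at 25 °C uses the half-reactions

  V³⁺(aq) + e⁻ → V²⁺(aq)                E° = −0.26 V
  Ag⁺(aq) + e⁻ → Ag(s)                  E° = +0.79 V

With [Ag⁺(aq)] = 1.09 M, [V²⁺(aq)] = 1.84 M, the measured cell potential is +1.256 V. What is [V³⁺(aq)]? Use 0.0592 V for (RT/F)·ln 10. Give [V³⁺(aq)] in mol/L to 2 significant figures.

With Ag⁺/Ag at the cathode and V³⁺/V²⁺ at the anode, E°cell = +0.79 − (−0.26) = +1.05 V (n = 1).
Since E = E° − (0.0592/n)·log Q, log Q = n(E° − E)/0.0592 = −3.480.
The balanced reaction is Ag⁺(aq) + V²⁺(aq) → Ag(s) + V³⁺(aq), so Q = [V³⁺(aq)] / ([Ag⁺(aq)]·[V²⁺(aq)]).
Isolating [V³⁺(aq)] in Q = 10^{−3.480} yields log [V³⁺(aq)] = −3.178, i.e. 0.00066 M.

0.00066 M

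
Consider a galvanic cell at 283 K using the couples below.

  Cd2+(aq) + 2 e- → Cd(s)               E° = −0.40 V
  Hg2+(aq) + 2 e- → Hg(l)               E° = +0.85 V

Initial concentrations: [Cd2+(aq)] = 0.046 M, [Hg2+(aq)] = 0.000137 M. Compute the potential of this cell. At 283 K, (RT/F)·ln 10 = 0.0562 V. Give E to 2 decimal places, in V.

+1.18 V

The Hg²⁺/Hg couple has the more positive E°, so it is the cathode; Cd²⁺/Cd is the anode.
E°cell = +0.85 − (−0.40) = +1.25 V, with n = 2 electrons transferred.
For the overall reaction Hg2+(aq) + Cd(s) → Hg(l) + Cd2+(aq), Q = [Cd2+(aq)] / [Hg2+(aq)] = 336, giving log Q = 2.526.
By the Nernst equation, E = +1.25 − (0.0562/2)·(2.526) = +1.18 V.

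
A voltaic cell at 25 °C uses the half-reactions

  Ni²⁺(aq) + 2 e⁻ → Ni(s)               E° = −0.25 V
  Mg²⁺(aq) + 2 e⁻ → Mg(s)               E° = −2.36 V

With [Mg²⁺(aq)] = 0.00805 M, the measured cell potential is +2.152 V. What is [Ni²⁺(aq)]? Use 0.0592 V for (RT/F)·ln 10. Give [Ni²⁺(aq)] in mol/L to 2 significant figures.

0.21 M

With Ni²⁺/Ni at the cathode and Mg²⁺/Mg at the anode, E°cell = −0.25 − (−2.36) = +2.11 V (n = 2).
Rearranging E = E° − (0.0592/n)·log Q gives log Q = 2(+2.11 − (+2.152))/0.0592 = −1.419.
Balancing electrons gives Ni²⁺(aq) + Mg(s) → Ni(s) + Mg²⁺(aq); thus Q = [Mg²⁺(aq)] / [Ni²⁺(aq)].
Substituting the known concentrations and solving, log [Ni²⁺(aq)] = −0.675 and [Ni²⁺(aq)] = 0.21 M.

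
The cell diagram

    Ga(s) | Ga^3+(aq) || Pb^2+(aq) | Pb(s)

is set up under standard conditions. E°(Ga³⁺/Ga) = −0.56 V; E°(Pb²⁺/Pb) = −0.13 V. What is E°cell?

By convention the left-hand electrode in cell notation is the anode (oxidation) and the right-hand electrode is the cathode (reduction).
E°cell = E°(right) − E°(left) = −0.13 − (−0.56) = +0.43 V.

+0.43 V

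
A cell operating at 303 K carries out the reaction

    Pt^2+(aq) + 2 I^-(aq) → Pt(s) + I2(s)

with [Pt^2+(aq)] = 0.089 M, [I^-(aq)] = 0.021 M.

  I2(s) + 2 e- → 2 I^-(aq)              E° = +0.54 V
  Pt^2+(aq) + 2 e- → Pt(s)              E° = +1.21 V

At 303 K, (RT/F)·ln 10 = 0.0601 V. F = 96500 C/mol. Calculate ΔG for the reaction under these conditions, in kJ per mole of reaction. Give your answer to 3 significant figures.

−104 kJ/mol

With Pt²⁺/Pt reduced at the cathode, E°cell = +1.21 − (+0.54) = +0.67 V and n = 2.
Here Q = 1 / ([Pt^2+(aq)]·[I^-(aq)]^2) = 2.55×10^4 (log Q = 4.406), giving E = +0.67 − (0.0601/2)·(4.406) = +0.5376 V.
Then ΔG = −nFE = −2 × 96500 × +0.5376 J/mol = −104 kJ/mol.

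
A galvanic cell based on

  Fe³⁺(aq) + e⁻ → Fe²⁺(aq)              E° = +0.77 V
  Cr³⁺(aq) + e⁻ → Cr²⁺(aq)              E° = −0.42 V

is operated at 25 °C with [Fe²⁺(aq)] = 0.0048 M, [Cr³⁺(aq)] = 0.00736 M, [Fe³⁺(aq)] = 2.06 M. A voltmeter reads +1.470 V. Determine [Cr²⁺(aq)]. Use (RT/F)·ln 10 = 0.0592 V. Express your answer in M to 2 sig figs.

Fe³⁺/Fe²⁺ is the cathode (higher E°); E°cell = +0.77 − (−0.42) = +1.19 V with n = 1.
From the Nernst equation, log Q = n(E° − E)/0.0592 = 1·(+1.19 − (+1.470))/0.0592 = −4.730.
The balanced reaction is Fe³⁺(aq) + Cr²⁺(aq) → Fe²⁺(aq) + Cr³⁺(aq), so Q = ([Fe²⁺(aq)]·[Cr³⁺(aq)]) / ([Fe³⁺(aq)]·[Cr²⁺(aq)]).
Isolating [Cr²⁺(aq)] in Q = 10^{−4.730} yields log [Cr²⁺(aq)] = −0.036, i.e. 0.92 M.

0.92 M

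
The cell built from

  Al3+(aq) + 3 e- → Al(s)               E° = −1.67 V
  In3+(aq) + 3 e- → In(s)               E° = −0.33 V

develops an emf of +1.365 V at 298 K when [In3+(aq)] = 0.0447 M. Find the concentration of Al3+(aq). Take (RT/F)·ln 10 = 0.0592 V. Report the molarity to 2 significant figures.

0.0024 M

In³⁺/In is the cathode (higher E°); E°cell = −0.33 − (−1.67) = +1.34 V with n = 3.
Rearranging E = E° − (0.0592/n)·log Q gives log Q = 3(+1.34 − (+1.365))/0.0592 = −1.267.
Balancing electrons gives In3+(aq) + Al(s) → In(s) + Al3+(aq); thus Q = [Al3+(aq)] / [In3+(aq)].
Solving for the unknown gives log [Al3+(aq)] = −2.617, so [Al3+(aq)] ≈ 0.0024 M.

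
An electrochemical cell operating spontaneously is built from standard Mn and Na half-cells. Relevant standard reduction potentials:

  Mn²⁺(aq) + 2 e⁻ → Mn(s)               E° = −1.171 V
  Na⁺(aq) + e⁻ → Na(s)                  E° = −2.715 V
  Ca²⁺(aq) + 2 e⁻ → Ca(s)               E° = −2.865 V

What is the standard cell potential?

+1.544 V

Of the two couples in this cell, the one with the more positive reduction potential is reduced at the cathode: here that is Mn²⁺/Mn (−1.171 V); Na⁺/Na (−2.715 V) is the anode.
E°cell = E°(cathode) − E°(anode) = −1.171 − (−2.715) = +1.544 V.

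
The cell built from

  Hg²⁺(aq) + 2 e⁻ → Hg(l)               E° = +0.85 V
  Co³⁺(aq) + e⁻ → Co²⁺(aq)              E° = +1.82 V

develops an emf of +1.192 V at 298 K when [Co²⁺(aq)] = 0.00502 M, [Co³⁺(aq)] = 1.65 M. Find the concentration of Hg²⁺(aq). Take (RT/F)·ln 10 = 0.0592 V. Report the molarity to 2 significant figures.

Co³⁺/Co²⁺ is the cathode (higher E°); E°cell = +1.82 − (+0.85) = +0.97 V with n = 2.
From the Nernst equation, log Q = n(E° − E)/0.0592 = 2·(+0.97 − (+1.192))/0.0592 = −7.500.
For 2 Co³⁺(aq) + Hg(l) → 2 Co²⁺(aq) + Hg²⁺(aq), the reaction quotient is Q = ([Co²⁺(aq)]^2·[Hg²⁺(aq)]) / [Co³⁺(aq)]^2.
Isolating [Hg²⁺(aq)] in Q = 10^{−7.500} yields log [Hg²⁺(aq)] = −2.466, i.e. 0.0034 M.

0.0034 M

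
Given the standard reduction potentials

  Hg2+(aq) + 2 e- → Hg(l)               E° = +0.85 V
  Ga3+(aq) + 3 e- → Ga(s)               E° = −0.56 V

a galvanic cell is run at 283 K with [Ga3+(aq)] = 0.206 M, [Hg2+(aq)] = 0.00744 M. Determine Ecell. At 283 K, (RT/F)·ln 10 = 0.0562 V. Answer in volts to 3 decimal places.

Since E°(Hg²⁺/Hg) > E°(Ga³⁺/Ga), Hg²⁺/Hg serves as the cathode.
E°cell = E°cat − E°an = +0.85 − (−0.56) = +1.41 V; n = 6.
Balancing gives 3 Hg2+(aq) + 2 Ga(s) → 3 Hg(l) + 2 Ga3+(aq); hence Q = [Ga3+(aq)]^2 / [Hg2+(aq)]^3 = 1.03×10^5 (log Q = 5.013).
E = E° − (0.0562/n)·log Q = +1.41 − (0.0562/6)(5.013) = +1.363 V.

+1.363 V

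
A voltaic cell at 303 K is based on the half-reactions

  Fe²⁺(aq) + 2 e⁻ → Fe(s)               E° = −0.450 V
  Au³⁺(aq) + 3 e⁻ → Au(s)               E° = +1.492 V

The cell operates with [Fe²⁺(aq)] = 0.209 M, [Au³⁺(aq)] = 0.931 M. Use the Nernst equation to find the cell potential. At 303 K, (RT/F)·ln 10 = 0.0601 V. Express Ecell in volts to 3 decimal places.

Au³⁺/Au is reduced (cathode, E° = +1.492 V) and Fe²⁺/Fe is oxidized (anode).
E°cell = +1.492 − (−0.450) = +1.942 V, with n = 6 electrons transferred.
The balanced reaction is 2 Au³⁺(aq) + 3 Fe(s) → 2 Au(s) + 3 Fe²⁺(aq), so Q = [Fe²⁺(aq)]^3 / [Au³⁺(aq)]^2 = 0.0105 and log Q = −1.977.
Applying E = E° − (RT ln10/nF)·log Q gives +1.942 − (0.0601/6)(−1.977) = +1.962 V.

+1.962 V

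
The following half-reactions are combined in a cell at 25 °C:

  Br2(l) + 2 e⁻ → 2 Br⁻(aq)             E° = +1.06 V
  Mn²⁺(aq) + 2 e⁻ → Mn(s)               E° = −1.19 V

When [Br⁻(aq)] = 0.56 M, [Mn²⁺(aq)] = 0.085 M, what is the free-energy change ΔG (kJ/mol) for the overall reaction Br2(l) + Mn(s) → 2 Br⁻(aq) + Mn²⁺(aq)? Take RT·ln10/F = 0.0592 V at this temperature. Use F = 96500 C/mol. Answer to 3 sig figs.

E°cell = +1.06 − (−1.19) = +2.25 V; the balanced reaction transfers n = 2 electrons.
Q = [Br⁻(aq)]^2·[Mn²⁺(aq)] = 0.0267, so log Q = −1.574 and E = +2.25 − (0.0592/2)(−1.574) = +2.2966 V.
ΔG = −nFE = −(2)(96500)(+2.2966) J/mol = −443 kJ/mol.

−443 kJ/mol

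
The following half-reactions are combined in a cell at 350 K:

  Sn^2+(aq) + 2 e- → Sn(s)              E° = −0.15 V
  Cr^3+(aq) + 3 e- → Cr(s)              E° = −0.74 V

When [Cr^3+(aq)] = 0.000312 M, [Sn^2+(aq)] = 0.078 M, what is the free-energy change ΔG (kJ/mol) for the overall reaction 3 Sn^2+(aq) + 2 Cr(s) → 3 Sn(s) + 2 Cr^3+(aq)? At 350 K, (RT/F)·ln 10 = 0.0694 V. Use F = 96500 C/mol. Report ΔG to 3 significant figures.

−366 kJ/mol

With Sn²⁺/Sn reduced at the cathode, E°cell = −0.15 − (−0.74) = +0.59 V and n = 6.
Here Q = [Cr^3+(aq)]^2 / [Sn^2+(aq)]^3 = 0.000205 (log Q = −3.688), giving E = +0.59 − (0.0694/6)·(−3.688) = +0.6327 V.
Then ΔG = −nFE = −6 × 96500 × +0.6327 J/mol = −366 kJ/mol.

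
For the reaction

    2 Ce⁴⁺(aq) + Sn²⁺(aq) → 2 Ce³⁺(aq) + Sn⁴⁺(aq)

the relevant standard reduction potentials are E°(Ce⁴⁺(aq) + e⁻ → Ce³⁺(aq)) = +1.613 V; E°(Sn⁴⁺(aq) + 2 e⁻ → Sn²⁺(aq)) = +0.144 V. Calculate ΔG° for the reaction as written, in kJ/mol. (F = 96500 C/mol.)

In the reaction as written Ce⁴⁺(aq) is reduced, so the Ce⁴⁺/Ce³⁺ couple is the cathode and Sn⁴⁺/Sn²⁺ is the anode.
E°cell = +1.613 − (+0.144) = +1.469 V; balancing electrons gives n = 2.
ΔG° = −nFE°cell = −(2)(96500)(+1.469) J/mol = −284 kJ/mol.

−284 kJ/mol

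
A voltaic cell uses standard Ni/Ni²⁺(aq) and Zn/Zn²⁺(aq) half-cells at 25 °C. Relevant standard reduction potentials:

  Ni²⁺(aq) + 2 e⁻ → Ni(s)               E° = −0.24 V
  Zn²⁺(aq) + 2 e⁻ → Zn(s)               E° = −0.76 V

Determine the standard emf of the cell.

Of the two couples in this cell, the one with the more positive reduction potential is reduced at the cathode: here that is Ni²⁺/Ni (−0.24 V); Zn²⁺/Zn (−0.76 V) is the anode.
E°cell = E°(cathode) − E°(anode) = −0.24 − (−0.76) = +0.52 V.

+0.52 V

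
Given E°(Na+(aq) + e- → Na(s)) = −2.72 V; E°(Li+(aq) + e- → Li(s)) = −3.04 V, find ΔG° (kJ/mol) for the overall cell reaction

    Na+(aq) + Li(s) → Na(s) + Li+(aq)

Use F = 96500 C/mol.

−30.9 kJ/mol

In the reaction as written Na+(aq) is reduced, so the Na⁺/Na couple is the cathode and Li⁺/Li is the anode.
E°cell = −2.72 − (−3.04) = +0.32 V; balancing electrons gives n = 1.
ΔG° = −nFE°cell = −(1)(96500)(+0.32) J/mol = −30.9 kJ/mol.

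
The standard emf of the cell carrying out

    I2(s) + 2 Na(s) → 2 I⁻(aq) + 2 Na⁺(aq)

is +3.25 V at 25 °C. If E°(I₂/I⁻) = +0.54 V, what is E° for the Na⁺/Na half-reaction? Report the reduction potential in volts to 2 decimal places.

In the reaction as written the I₂/I⁻ couple is reduced (cathode) and Na⁺/Na is oxidized (anode), so E°cell = E°(I₂/I⁻) − E°(Na⁺/Na).
E°(Na⁺/Na) = E°(cathode) − E°cell = +0.54 − (+3.25) = −2.71 V.

−2.71 V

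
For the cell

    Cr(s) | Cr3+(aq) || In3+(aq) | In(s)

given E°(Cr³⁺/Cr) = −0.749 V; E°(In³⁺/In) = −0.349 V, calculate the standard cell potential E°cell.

+0.400 V

By convention the left-hand electrode in cell notation is the anode (oxidation) and the right-hand electrode is the cathode (reduction).
E°cell = E°(right) − E°(left) = −0.349 − (−0.749) = +0.400 V.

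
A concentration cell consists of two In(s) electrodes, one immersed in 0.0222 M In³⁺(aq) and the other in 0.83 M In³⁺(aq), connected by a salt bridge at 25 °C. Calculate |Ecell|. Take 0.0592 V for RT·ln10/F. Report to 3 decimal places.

For a concentration cell E°cell = 0, since both electrodes use the same couple.
The compartment with the higher In³⁺(aq) concentration (0.83 M) acts as the cathode; ions are reduced there and produced at the dilute (0.0222 M) anode.
With n = 3, Ecell = −(0.0592/3)·log([dilute]/[conc]) = −(0.0592/3)·log(0.0222/0.83) = +0.031 V.

0.031 V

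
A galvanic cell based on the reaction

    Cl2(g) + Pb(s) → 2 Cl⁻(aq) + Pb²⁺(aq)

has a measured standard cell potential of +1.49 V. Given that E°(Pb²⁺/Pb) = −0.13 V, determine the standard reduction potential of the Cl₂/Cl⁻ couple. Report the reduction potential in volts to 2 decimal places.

In the reaction as written the Cl₂/Cl⁻ couple is reduced (cathode) and Pb²⁺/Pb is oxidized (anode), so E°cell = E°(Cl₂/Cl⁻) − E°(Pb²⁺/Pb).
E°(Cl₂/Cl⁻) = E°cell + E°(anode) = +1.49 + (−0.13) = +1.36 V.

+1.36 V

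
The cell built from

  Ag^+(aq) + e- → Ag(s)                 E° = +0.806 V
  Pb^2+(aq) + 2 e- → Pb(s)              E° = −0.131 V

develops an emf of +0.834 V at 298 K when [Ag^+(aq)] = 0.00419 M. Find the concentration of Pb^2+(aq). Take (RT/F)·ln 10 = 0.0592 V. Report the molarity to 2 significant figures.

With Ag⁺/Ag at the cathode and Pb²⁺/Pb at the anode, E°cell = +0.806 − (−0.131) = +0.937 V (n = 2).
Rearranging E = E° − (0.0592/n)·log Q gives log Q = 2(+0.937 − (+0.834))/0.0592 = 3.480.
Balancing electrons gives 2 Ag^+(aq) + Pb(s) → 2 Ag(s) + Pb^2+(aq); thus Q = [Pb^2+(aq)] / [Ag^+(aq)]^2.
Solving for the unknown gives log [Pb^2+(aq)] = −1.276, so [Pb^2+(aq)] ≈ 0.053 M.

0.053 M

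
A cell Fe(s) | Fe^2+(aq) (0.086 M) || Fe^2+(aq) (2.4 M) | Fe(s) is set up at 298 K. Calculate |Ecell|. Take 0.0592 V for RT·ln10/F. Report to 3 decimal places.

0.043 V

For a concentration cell E°cell = 0, since both electrodes use the same couple.
The compartment with the higher Fe^2+(aq) concentration (2.4 M) acts as the cathode; ions are reduced there and produced at the dilute (0.086 M) anode.
With n = 2, Ecell = −(0.0592/2)·log([dilute]/[conc]) = −(0.0592/2)·log(0.086/2.4) = +0.043 V.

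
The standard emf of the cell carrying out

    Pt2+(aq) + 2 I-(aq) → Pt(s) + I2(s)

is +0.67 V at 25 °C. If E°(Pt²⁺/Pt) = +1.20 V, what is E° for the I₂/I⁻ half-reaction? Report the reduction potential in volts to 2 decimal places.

In the reaction as written the Pt²⁺/Pt couple is reduced (cathode) and I₂/I⁻ is oxidized (anode), so E°cell = E°(Pt²⁺/Pt) − E°(I₂/I⁻).
E°(I₂/I⁻) = E°(cathode) − E°cell = +1.20 − (+0.67) = +0.53 V.

+0.53 V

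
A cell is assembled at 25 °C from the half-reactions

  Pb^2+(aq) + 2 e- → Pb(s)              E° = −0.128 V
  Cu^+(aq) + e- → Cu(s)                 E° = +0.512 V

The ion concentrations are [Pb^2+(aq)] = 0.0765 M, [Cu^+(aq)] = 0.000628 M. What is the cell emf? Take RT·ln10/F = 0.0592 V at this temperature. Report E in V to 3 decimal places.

Since E°(Cu⁺/Cu) > E°(Pb²⁺/Pb), Cu⁺/Cu serves as the cathode.
E°cell = E°cat − E°an = +0.512 − (−0.128) = +0.640 V; n = 2.
For the overall reaction 2 Cu^+(aq) + Pb(s) → 2 Cu(s) + Pb^2+(aq), Q = [Pb^2+(aq)] / [Cu^+(aq)]^2 = 1.94×10^5, giving log Q = 5.288.
E = E° − (0.0592/n)·log Q = +0.640 − (0.0592/2)(5.288) = +0.483 V.

+0.483 V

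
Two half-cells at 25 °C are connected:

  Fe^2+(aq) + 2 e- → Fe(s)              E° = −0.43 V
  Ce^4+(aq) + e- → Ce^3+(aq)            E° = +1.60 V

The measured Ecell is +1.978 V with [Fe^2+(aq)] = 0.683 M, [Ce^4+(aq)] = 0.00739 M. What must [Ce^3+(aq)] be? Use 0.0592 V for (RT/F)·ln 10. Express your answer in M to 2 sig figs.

0.068 M

Ce⁴⁺/Ce³⁺ is the cathode (higher E°); E°cell = +1.60 − (−0.43) = +2.03 V with n = 2.
From the Nernst equation, log Q = n(E° − E)/0.0592 = 2·(+2.03 − (+1.978))/0.0592 = 1.757.
For 2 Ce^4+(aq) + Fe(s) → 2 Ce^3+(aq) + Fe^2+(aq), the reaction quotient is Q = ([Ce^3+(aq)]^2·[Fe^2+(aq)]) / [Ce^4+(aq)]^2.
Solving for the unknown gives log [Ce^3+(aq)] = −1.170, so [Ce^3+(aq)] ≈ 0.068 M.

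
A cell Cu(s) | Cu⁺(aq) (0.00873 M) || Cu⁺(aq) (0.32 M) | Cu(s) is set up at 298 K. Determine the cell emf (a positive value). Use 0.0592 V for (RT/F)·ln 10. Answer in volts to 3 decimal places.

0.093 V

For a concentration cell E°cell = 0, since both electrodes use the same couple.
The compartment with the higher Cu⁺(aq) concentration (0.32 M) acts as the cathode; ions are reduced there and produced at the dilute (0.00873 M) anode.
With n = 1, Ecell = −(0.0592/1)·log([dilute]/[conc]) = −(0.0592/1)·log(0.00873/0.32) = +0.093 V.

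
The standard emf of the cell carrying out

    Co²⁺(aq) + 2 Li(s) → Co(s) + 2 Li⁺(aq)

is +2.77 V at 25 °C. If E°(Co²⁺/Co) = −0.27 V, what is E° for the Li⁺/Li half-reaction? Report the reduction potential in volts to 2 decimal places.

In the reaction as written the Co²⁺/Co couple is reduced (cathode) and Li⁺/Li is oxidized (anode), so E°cell = E°(Co²⁺/Co) − E°(Li⁺/Li).
E°(Li⁺/Li) = E°(cathode) − E°cell = −0.27 − (+2.77) = −3.04 V.

−3.04 V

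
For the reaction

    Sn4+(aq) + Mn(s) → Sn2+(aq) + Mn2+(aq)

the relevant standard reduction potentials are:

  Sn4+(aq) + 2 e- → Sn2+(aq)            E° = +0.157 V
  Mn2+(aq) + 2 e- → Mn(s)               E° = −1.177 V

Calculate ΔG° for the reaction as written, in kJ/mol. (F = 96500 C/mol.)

In the reaction as written Sn4+(aq) is reduced, so the Sn⁴⁺/Sn²⁺ couple is the cathode and Mn²⁺/Mn is the anode.
E°cell = +0.157 − (−1.177) = +1.334 V; balancing electrons gives n = 2.
ΔG° = −nFE°cell = −(2)(96500)(+1.334) J/mol = −257 kJ/mol.

−257 kJ/mol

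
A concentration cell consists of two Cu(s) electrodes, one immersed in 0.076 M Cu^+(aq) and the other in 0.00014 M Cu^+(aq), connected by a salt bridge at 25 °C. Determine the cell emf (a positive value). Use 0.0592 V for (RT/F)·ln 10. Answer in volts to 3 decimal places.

0.162 V

For a concentration cell E°cell = 0, since both electrodes use the same couple.
The compartment with the higher Cu^+(aq) concentration (0.076 M) acts as the cathode; ions are reduced there and produced at the dilute (0.00014 M) anode.
With n = 1, Ecell = −(0.0592/1)·log([dilute]/[conc]) = −(0.0592/1)·log(0.00014/0.076) = +0.162 V.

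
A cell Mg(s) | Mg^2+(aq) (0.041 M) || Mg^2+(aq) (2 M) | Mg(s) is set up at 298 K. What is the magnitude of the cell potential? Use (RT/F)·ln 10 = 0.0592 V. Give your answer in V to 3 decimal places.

0.050 V

For a concentration cell E°cell = 0, since both electrodes use the same couple.
The compartment with the higher Mg^2+(aq) concentration (2 M) acts as the cathode; ions are reduced there and produced at the dilute (0.041 M) anode.
With n = 2, Ecell = −(0.0592/2)·log([dilute]/[conc]) = −(0.0592/2)·log(0.041/2) = +0.050 V.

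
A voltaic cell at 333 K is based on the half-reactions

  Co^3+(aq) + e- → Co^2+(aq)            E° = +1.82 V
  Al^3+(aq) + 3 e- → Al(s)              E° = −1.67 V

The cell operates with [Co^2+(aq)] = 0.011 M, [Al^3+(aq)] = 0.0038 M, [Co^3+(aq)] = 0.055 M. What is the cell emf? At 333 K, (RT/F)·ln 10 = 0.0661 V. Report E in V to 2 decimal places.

+3.59 V

The Co³⁺/Co²⁺ couple has the more positive E°, so it is the cathode; Al³⁺/Al is the anode.
E°cell = +1.82 − (−1.67) = +3.49 V, with n = 3 electrons transferred.
The balanced reaction is 3 Co^3+(aq) + Al(s) → 3 Co^2+(aq) + Al^3+(aq), so Q = ([Co^2+(aq)]^3·[Al^3+(aq)]) / [Co^3+(aq)]^3 = 3.04×10^−5 and log Q = −4.517.
By the Nernst equation, E = +3.49 − (0.0661/3)·(−4.517) = +3.59 V.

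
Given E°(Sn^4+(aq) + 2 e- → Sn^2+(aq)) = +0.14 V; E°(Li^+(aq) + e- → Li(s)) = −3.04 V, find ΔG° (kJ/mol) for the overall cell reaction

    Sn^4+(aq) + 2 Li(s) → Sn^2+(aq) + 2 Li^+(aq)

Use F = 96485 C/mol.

In the reaction as written Sn^4+(aq) is reduced, so the Sn⁴⁺/Sn²⁺ couple is the cathode and Li⁺/Li is the anode.
E°cell = +0.14 − (−3.04) = +3.18 V; balancing electrons gives n = 2.
ΔG° = −nFE°cell = −(2)(96485)(+3.18) J/mol = −614 kJ/mol.

−614 kJ/mol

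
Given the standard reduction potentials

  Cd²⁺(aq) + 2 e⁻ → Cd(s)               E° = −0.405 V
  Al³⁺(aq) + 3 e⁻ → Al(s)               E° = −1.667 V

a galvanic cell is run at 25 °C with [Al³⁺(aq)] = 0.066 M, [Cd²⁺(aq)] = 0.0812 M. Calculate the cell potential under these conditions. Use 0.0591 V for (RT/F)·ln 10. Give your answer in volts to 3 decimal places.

Since E°(Cd²⁺/Cd) > E°(Al³⁺/Al), Cd²⁺/Cd serves as the cathode.
The standard potential is −0.405 − (−1.667) = +1.262 V and the balanced reaction transfers n = 6 electrons.
The balanced reaction is 3 Cd²⁺(aq) + 2 Al(s) → 3 Cd(s) + 2 Al³⁺(aq), so Q = [Al³⁺(aq)]^2 / [Cd²⁺(aq)]^3 = 8.14 and log Q = 0.910.
Applying E = E° − (RT ln10/nF)·log Q gives +1.262 − (0.0591/6)(0.910) = +1.253 V.

+1.253 V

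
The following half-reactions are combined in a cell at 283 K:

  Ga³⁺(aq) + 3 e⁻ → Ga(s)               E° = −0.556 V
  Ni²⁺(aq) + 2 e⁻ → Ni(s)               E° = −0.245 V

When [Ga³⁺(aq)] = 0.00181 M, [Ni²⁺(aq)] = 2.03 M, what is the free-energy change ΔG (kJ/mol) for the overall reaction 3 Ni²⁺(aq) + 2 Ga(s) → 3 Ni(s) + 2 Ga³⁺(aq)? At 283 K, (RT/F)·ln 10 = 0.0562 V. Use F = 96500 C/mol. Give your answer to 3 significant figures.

−215 kJ/mol

The standard cell potential is −0.245 − (−0.556) = +0.311 V, with n = 6 electrons in the balanced equation.
The reaction quotient is [Ga³⁺(aq)]^2 / [Ni²⁺(aq)]^3 = 3.92×10^−7; by Nernst, E = +0.311 − (0.0562/6)(−6.407) = +0.3710 V.
Then ΔG = −nFE = −6 × 96500 × +0.3710 J/mol = −215 kJ/mol.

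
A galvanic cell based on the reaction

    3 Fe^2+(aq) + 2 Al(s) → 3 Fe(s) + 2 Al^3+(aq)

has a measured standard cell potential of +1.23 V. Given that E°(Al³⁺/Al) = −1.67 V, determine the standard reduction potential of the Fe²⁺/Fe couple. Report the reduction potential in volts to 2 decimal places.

−0.44 V

In the reaction as written the Fe²⁺/Fe couple is reduced (cathode) and Al³⁺/Al is oxidized (anode), so E°cell = E°(Fe²⁺/Fe) − E°(Al³⁺/Al).
E°(Fe²⁺/Fe) = E°cell + E°(anode) = +1.23 + (−1.67) = −0.44 V.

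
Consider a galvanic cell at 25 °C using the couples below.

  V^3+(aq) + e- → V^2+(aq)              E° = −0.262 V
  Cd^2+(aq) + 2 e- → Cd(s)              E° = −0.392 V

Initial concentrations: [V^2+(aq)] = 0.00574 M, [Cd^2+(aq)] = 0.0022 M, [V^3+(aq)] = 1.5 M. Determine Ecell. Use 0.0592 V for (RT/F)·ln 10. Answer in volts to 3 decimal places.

+0.352 V

Since E°(V³⁺/V²⁺) > E°(Cd²⁺/Cd), V³⁺/V²⁺ serves as the cathode.
E°cell = E°cat − E°an = −0.262 − (−0.392) = +0.130 V; n = 2.
Balancing gives 2 V^3+(aq) + Cd(s) → 2 V^2+(aq) + Cd^2+(aq); hence Q = ([V^2+(aq)]^2·[Cd^2+(aq)]) / [V^3+(aq)]^2 = 3.22×10^−8 (log Q = −7.492).
Applying E = E° − (RT ln10/nF)·log Q gives +0.130 − (0.0592/2)(−7.492) = +0.352 V.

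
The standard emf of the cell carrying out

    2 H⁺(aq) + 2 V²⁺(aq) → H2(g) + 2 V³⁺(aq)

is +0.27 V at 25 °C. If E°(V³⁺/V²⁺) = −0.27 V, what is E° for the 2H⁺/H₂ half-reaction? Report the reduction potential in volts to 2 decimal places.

In the reaction as written the 2H⁺/H₂ couple is reduced (cathode) and V³⁺/V²⁺ is oxidized (anode), so E°cell = E°(2H⁺/H₂) − E°(V³⁺/V²⁺).
E°(2H⁺/H₂) = E°cell + E°(anode) = +0.27 + (−0.27) = +0.00 V.

+0.00 V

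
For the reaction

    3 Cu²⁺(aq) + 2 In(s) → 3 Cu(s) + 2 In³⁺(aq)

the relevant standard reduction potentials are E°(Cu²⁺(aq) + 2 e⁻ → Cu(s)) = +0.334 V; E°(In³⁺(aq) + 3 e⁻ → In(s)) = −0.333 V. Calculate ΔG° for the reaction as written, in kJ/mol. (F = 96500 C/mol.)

In the reaction as written Cu²⁺(aq) is reduced, so the Cu²⁺/Cu couple is the cathode and In³⁺/In is the anode.
E°cell = +0.334 − (−0.333) = +0.667 V; balancing electrons gives n = 6.
ΔG° = −nFE°cell = −(6)(96500)(+0.667) J/mol = −386 kJ/mol.

−386 kJ/mol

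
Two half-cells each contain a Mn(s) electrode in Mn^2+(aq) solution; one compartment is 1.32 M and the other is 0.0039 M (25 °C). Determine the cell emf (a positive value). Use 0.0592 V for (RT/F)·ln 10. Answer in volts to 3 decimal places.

0.075 V

For a concentration cell E°cell = 0, since both electrodes use the same couple.
The compartment with the higher Mn^2+(aq) concentration (1.32 M) acts as the cathode; ions are reduced there and produced at the dilute (0.0039 M) anode.
With n = 2, Ecell = −(0.0592/2)·log([dilute]/[conc]) = −(0.0592/2)·log(0.0039/1.32) = +0.075 V.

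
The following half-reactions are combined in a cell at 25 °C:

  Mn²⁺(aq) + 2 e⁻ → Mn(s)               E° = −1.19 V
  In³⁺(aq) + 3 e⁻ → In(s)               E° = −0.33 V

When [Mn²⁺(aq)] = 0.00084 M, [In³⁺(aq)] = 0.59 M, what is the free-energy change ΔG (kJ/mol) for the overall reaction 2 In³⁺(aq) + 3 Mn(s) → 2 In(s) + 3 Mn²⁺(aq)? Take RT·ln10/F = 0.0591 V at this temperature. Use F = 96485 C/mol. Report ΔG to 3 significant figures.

−548 kJ/mol

With In³⁺/In reduced at the cathode, E°cell = −0.33 − (−1.19) = +0.86 V and n = 6.
Q = [Mn²⁺(aq)]^3 / [In³⁺(aq)]^2 = 1.7×10^−9, so log Q = −8.769 and E = +0.86 − (0.0591/6)(−8.769) = +0.9464 V.
ΔG = −nFE = −(6)(96485)(+0.9464) J/mol = −548 kJ/mol.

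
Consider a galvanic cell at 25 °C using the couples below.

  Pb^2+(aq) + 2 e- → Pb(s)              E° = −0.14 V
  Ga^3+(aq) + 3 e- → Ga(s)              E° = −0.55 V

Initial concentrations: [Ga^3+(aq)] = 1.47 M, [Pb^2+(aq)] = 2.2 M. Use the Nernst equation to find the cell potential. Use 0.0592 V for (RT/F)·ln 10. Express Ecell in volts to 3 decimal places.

Pb²⁺/Pb is reduced (cathode, E° = −0.14 V) and Ga³⁺/Ga is oxidized (anode).
The standard potential is −0.14 − (−0.55) = +0.41 V and the balanced reaction transfers n = 6 electrons.
For the overall reaction 3 Pb^2+(aq) + 2 Ga(s) → 3 Pb(s) + 2 Ga^3+(aq), Q = [Ga^3+(aq)]^2 / [Pb^2+(aq)]^3 = 0.203, giving log Q = −0.693.
Applying E = E° − (RT ln10/nF)·log Q gives +0.41 − (0.0592/6)(−0.693) = +0.417 V.

+0.417 V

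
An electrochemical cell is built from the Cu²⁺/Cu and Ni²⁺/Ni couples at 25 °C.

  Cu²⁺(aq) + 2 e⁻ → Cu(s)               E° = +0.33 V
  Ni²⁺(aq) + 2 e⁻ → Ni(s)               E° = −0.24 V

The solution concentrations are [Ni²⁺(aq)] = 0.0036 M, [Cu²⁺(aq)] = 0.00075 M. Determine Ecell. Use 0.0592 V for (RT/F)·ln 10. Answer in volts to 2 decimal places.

Since E°(Cu²⁺/Cu) > E°(Ni²⁺/Ni), Cu²⁺/Cu serves as the cathode.
E°cell = +0.33 − (−0.24) = +0.57 V, with n = 2 electrons transferred.
Balancing gives Cu²⁺(aq) + Ni(s) → Cu(s) + Ni²⁺(aq); hence Q = [Ni²⁺(aq)] / [Cu²⁺(aq)] = 4.8 (log Q = 0.681).
By the Nernst equation, E = +0.57 − (0.0592/2)·(0.681) = +0.55 V.

+0.55 V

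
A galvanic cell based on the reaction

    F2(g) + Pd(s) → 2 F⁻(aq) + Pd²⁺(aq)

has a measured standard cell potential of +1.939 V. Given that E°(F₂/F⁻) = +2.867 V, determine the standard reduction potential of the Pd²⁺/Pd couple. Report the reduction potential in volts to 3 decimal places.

In the reaction as written the F₂/F⁻ couple is reduced (cathode) and Pd²⁺/Pd is oxidized (anode), so E°cell = E°(F₂/F⁻) − E°(Pd²⁺/Pd).
E°(Pd²⁺/Pd) = E°(cathode) − E°cell = +2.867 − (+1.939) = +0.928 V.

+0.928 V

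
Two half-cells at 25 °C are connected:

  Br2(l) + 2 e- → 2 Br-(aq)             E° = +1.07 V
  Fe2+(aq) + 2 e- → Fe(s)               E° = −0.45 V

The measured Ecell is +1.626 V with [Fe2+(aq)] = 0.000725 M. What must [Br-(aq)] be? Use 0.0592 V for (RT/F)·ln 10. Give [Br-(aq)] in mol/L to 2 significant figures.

Br₂/Br⁻ is the cathode (higher E°); E°cell = +1.07 − (−0.45) = +1.52 V with n = 2.
From the Nernst equation, log Q = n(E° − E)/0.0592 = 2·(+1.52 − (+1.626))/0.0592 = −3.581.
For Br2(l) + Fe(s) → 2 Br-(aq) + Fe2+(aq), the reaction quotient is Q = [Br-(aq)]^2·[Fe2+(aq)].
Solving for the unknown gives log [Br-(aq)] = −0.221, so [Br-(aq)] ≈ 0.60 M.

0.60 M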